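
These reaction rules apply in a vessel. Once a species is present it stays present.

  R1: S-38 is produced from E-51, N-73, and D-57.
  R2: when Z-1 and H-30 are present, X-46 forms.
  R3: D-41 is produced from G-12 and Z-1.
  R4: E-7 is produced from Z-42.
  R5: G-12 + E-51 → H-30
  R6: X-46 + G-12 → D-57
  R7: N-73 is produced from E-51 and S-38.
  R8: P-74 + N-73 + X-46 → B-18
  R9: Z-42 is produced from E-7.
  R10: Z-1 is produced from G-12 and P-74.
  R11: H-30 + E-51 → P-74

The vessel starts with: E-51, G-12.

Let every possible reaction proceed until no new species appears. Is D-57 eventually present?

G-12 and E-51 present → H-30 forms (R5).
H-30 and E-51 present → P-74 forms (R11).
G-12 and P-74 present → Z-1 forms (R10).
Z-1 and H-30 present → X-46 forms (R2).
X-46 and G-12 present → D-57 forms (R6).

Yes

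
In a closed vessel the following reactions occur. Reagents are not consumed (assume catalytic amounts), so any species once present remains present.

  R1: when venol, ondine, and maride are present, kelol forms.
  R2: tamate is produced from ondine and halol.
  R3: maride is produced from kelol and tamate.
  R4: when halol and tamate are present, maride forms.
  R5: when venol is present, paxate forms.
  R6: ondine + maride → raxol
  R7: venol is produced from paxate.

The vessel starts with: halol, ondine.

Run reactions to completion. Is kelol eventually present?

No

kelol would need venol, ondine, and maride (R1), but venol never forms.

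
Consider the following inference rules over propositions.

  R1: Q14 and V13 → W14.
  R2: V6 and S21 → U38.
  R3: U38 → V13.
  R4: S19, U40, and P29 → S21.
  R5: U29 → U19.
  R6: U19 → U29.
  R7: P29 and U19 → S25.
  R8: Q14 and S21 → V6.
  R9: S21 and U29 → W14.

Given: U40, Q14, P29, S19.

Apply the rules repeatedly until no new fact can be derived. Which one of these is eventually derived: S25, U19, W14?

W14

From S19, U40, and P29, R4 gives S21.
Q14 and S21 hold, so V6 follows (R8).
From V6 and S21, R2 gives U38.
U38 holds, so V13 follows (R3).
Q14 and V13 hold, so W14 follows (R1).
S25 would need P29 and U19 (R7), but U19 is never established. U19 would need U29 (R5), but U29 is never established.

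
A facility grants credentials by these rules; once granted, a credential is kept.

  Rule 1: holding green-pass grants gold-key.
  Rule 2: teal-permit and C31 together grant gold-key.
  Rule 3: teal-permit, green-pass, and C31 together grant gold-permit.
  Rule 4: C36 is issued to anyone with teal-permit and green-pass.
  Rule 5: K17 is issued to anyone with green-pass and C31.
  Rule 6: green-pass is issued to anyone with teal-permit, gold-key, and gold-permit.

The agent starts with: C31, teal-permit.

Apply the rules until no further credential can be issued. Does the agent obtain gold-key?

Holding teal-permit and C31 grants gold-key (Rule 2).

Yes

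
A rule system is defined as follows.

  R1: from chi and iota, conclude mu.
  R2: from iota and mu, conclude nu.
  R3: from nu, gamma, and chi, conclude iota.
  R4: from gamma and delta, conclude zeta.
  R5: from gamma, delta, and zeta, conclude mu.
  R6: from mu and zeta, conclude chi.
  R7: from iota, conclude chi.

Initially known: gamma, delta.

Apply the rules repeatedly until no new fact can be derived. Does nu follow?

No

nu would need iota and mu (R2), but iota is never established.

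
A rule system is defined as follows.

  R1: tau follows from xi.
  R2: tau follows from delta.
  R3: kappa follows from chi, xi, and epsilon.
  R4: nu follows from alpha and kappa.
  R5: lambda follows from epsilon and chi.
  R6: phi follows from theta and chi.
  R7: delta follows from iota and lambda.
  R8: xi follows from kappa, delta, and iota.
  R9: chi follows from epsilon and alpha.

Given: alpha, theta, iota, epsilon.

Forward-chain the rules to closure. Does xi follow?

No

xi would need kappa, delta, and iota (R8), but kappa is never established.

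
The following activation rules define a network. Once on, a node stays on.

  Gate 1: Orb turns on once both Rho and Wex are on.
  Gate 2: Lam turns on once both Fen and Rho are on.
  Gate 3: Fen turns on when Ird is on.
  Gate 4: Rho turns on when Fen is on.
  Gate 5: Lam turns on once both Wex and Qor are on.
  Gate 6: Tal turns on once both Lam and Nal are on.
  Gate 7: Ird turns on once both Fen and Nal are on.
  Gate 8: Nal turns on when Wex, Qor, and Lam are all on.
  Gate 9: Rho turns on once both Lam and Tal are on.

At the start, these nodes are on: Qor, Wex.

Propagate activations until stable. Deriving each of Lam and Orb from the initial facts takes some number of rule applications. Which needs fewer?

Lam: Gate 5: Wex and Qor on → Lam on. [1 rule application]
Orb: Gate 5: Wex and Qor on → Lam on. Gate 8: Wex, Qor, and Lam on → Nal on. Gate 6: Lam and Nal on → Tal on. Gate 9: Lam and Tal on → Rho on. Rho and Wex are on, so Orb turns on (Gate 1). [5 rule applications]
Lam needs fewer.

Lam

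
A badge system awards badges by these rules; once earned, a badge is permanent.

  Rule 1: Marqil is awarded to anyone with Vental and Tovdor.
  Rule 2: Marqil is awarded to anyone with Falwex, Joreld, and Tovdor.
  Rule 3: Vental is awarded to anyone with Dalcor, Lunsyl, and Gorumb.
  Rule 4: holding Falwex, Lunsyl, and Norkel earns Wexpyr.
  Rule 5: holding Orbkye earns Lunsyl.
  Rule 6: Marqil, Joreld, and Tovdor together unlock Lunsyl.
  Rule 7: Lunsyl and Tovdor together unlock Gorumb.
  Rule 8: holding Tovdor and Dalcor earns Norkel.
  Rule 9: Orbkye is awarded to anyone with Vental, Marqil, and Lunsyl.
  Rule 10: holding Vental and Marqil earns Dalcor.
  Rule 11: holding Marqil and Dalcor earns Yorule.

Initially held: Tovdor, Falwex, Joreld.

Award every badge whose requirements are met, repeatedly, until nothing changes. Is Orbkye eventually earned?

No

Orbkye would need Vental, Marqil, and Lunsyl (Rule 9), but Vental is never earned.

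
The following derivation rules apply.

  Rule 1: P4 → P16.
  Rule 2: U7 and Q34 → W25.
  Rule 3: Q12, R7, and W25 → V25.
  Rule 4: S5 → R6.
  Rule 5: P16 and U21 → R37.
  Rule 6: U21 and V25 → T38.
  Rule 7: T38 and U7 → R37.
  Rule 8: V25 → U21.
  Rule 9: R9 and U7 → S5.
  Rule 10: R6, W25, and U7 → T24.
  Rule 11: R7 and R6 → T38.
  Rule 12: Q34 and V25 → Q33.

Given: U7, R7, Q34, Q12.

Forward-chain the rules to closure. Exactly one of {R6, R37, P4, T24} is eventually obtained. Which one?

R37

U7 and Q34 hold, so W25 follows (Rule 2).
Q12, R7, and W25 hold, so V25 follows (Rule 3).
V25 holds, so U21 follows (Rule 8).
From U21 and V25, Rule 6 gives T38.
From T38 and U7, Rule 7 gives R37.
No rule produces P4, and it is not given. R6 would need S5 (Rule 4), but S5 is never established. T24 would need R6, W25, and U7 (Rule 10), but R6 is never established.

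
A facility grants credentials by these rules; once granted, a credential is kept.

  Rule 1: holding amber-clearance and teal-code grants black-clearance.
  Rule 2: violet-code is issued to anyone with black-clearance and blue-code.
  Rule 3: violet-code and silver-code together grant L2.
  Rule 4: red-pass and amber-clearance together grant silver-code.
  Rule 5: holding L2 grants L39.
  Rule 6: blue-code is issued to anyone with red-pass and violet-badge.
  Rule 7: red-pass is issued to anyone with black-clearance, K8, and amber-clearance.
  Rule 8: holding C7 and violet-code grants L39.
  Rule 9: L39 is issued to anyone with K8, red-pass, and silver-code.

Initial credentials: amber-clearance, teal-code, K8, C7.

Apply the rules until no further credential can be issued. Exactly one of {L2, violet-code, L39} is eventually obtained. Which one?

Holding amber-clearance and teal-code grants black-clearance (Rule 1).
Holding black-clearance, K8, and amber-clearance grants red-pass (Rule 7).
Holding red-pass and amber-clearance grants silver-code (Rule 4).
Holding K8, red-pass, and silver-code grants L39 (Rule 9).
L2 would need violet-code and silver-code (Rule 3), but violet-code is never granted. violet-code would need black-clearance and blue-code (Rule 2), but blue-code is never granted.

L39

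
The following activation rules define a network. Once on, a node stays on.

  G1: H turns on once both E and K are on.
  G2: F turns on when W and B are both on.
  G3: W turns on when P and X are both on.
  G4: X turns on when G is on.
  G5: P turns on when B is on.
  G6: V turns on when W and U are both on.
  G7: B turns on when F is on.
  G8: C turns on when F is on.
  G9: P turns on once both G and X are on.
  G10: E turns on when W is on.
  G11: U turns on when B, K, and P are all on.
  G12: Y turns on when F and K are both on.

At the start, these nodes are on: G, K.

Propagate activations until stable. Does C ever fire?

No

C would need F (G8), but F never turns on.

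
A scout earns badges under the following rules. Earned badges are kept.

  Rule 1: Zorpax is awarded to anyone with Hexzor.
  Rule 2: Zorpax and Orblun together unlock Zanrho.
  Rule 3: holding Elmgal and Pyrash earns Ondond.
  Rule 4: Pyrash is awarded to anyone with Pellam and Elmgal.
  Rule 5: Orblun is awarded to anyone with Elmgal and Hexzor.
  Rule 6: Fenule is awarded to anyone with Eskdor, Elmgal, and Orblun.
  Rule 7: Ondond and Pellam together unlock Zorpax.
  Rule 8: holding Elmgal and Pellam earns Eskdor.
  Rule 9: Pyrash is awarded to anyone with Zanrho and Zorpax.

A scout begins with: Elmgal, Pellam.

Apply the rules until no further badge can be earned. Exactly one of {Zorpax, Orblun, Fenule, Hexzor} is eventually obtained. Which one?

Zorpax

With Pellam and Elmgal, Pyrash is earned (Rule 4).
With Elmgal and Pyrash, Ondond is earned (Rule 3).
With Ondond and Pellam, Zorpax is earned (Rule 7).
No rule produces Hexzor, and it is not given. Orblun would need Elmgal and Hexzor (Rule 5), but Hexzor is never earned. Fenule would need Eskdor, Elmgal, and Orblun (Rule 6), but Orblun is never earned.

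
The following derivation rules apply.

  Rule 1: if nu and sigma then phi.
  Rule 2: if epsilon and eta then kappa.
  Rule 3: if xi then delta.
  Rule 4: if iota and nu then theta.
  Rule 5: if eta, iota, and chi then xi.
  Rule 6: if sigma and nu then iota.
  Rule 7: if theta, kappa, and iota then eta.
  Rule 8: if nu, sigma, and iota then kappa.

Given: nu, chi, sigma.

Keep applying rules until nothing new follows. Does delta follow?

sigma and nu hold, so iota follows (Rule 6).
From nu, sigma, and iota, Rule 8 gives kappa.
From iota and nu, Rule 4 gives theta.
From theta, kappa, and iota, Rule 7 gives eta.
From eta, iota, and chi, Rule 5 gives xi.
From xi, Rule 3 gives delta.

Yes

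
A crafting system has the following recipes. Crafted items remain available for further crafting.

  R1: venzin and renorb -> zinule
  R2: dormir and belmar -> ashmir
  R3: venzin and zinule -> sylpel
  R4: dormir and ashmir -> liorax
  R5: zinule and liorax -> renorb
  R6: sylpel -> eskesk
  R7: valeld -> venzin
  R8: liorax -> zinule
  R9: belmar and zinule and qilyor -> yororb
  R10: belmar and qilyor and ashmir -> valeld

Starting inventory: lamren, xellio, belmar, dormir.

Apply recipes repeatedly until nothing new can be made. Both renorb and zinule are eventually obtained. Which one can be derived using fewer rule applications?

zinule

zinule: dormir and belmar -> ashmir (R2). Using R4, dormir and ashmir make liorax. liorax -> zinule (R8). [3 rule applications]
renorb: Using R2, dormir and belmar make ashmir. dormir and ashmir -> liorax (R4). liorax -> zinule (R8). Using R5, zinule and liorax make renorb. [4 rule applications]
zinule needs fewer.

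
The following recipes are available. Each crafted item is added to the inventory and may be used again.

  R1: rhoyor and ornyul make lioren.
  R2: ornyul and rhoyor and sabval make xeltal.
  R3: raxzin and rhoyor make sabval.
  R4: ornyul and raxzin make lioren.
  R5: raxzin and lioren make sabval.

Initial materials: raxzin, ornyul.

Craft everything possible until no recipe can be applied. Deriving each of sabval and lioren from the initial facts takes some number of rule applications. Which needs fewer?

lioren

lioren: ornyul and raxzin → lioren (R4). [1 rule application]
sabval: Using R4, ornyul and raxzin make lioren. Using R5, raxzin and lioren make sabval. [2 rule applications]
lioren needs fewer.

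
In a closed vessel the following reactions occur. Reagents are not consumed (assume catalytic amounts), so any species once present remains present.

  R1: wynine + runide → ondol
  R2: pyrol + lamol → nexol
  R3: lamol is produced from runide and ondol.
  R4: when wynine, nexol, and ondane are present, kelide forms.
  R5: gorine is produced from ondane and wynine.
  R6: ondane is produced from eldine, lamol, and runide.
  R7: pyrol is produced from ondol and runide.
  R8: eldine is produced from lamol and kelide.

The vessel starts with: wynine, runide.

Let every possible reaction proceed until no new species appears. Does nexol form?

Yes

wynine and runide present → ondol forms (R1).
ondol and runide present → pyrol forms (R7).
runide and ondol present → lamol forms (R3).
pyrol and lamol present → nexol forms (R2).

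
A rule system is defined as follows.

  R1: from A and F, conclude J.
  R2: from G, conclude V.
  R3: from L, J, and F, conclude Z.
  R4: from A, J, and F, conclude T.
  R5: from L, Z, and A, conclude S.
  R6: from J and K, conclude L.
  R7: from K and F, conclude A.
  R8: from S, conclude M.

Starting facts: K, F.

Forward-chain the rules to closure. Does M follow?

Yes

K and F hold, so A follows (R7).
From A and F, R1 gives J.
From J and K, R6 gives L.
L, J, and F hold, so Z follows (R3).
L, Z, and A hold, so S follows (R5).
From S, R8 gives M.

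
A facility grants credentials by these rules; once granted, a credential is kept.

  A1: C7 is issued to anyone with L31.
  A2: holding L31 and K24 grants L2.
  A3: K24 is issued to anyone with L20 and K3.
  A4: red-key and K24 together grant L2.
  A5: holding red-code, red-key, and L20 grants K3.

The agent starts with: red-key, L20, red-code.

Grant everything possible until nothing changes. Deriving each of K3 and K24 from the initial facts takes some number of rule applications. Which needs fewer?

K3: Holding red-code, red-key, and L20 grants K3 (A5). [1 rule application]
K24: Holding red-code, red-key, and L20 grants K3 (A5). Holding L20 and K3 grants K24 (A3). [2 rule applications]
K3 needs fewer.

K3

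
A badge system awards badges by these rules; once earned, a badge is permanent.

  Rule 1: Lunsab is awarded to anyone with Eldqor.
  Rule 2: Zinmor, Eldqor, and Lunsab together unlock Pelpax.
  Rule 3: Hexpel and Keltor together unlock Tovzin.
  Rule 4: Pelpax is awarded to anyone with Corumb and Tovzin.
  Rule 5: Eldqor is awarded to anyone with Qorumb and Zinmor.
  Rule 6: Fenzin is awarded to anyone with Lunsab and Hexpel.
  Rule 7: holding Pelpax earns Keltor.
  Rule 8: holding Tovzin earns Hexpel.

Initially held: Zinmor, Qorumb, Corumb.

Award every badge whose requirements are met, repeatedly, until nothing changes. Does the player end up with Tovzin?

No

Tovzin would need Hexpel and Keltor (Rule 3), but Hexpel is never earned.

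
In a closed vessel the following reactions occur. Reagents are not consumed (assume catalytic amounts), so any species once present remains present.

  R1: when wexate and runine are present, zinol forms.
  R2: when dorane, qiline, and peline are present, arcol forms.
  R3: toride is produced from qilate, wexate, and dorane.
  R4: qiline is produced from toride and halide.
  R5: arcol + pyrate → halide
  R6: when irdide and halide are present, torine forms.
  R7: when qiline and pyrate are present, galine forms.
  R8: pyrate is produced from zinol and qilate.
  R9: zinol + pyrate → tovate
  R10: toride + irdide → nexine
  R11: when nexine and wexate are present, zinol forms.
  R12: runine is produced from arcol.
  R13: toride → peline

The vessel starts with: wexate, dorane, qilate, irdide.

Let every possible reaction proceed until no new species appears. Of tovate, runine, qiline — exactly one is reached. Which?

qilate, wexate, and dorane present → toride forms (R3).
toride and irdide present → nexine forms (R10).
nexine and wexate present → zinol forms (R11).
zinol and qilate present → pyrate forms (R8).
zinol and pyrate present → tovate forms (R9).
runine would need arcol (R12), but arcol never forms. qiline would need toride and halide (R4), but halide never forms.

tovate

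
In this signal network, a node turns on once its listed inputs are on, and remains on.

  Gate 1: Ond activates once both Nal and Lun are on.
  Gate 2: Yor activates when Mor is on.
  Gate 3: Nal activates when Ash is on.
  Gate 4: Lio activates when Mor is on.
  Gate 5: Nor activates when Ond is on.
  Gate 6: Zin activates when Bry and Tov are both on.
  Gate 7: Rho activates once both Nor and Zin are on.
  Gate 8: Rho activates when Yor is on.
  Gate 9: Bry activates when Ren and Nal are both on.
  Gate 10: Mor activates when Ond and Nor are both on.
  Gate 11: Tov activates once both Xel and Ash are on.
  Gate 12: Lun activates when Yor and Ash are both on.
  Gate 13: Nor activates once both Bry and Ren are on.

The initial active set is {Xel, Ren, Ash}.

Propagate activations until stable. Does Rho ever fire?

Yes

Ash is on, so Nal activates (Gate 3).
Xel and Ash are on, so Tov activates (Gate 11).
Gate 9: Ren and Nal on → Bry on.
Bry and Tov are on, so Zin activates (Gate 6).
Bry and Ren are on, so Nor activates (Gate 13).
Gate 7: Nor and Zin on → Rho on.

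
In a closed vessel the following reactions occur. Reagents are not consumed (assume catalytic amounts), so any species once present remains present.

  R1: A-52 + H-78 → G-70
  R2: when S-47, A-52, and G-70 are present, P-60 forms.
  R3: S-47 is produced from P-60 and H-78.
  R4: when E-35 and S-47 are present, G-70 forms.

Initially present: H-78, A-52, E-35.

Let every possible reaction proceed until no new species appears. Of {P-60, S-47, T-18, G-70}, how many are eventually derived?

1

A-52 and H-78 present → G-70 forms (R1).
P-60 would need S-47, A-52, and G-70 (R2), but S-47 never forms.
S-47 would need P-60 and H-78 (R3), but P-60 never forms.
No rule produces T-18, and it is not given.
G-70: reached.
Reached: G-70 — 1 of the 4.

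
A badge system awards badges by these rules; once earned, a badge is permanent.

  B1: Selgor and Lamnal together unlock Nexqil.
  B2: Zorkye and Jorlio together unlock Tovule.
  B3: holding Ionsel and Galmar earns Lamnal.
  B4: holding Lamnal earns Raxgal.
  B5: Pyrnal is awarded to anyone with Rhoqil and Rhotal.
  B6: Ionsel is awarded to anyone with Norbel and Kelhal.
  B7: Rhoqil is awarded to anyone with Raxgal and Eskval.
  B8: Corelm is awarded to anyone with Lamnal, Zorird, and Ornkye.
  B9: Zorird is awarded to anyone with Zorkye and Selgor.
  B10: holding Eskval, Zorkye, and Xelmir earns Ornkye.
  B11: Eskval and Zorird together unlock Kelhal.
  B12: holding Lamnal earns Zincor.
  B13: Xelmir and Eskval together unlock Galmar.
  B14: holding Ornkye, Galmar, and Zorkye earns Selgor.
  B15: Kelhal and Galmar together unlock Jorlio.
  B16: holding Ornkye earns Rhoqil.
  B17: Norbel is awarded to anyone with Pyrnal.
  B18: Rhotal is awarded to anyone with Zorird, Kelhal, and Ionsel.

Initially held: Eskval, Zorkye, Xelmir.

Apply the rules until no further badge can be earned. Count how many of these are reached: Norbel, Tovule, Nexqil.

With Eskval, Zorkye, and Xelmir, Ornkye is earned (B10).
With Xelmir and Eskval, Galmar is earned (B13).
With Ornkye, Galmar, and Zorkye, Selgor is earned (B14).
With Zorkye and Selgor, Zorird is earned (B9).
With Eskval and Zorird, Kelhal is earned (B11).
With Kelhal and Galmar, Jorlio is earned (B15).
With Zorkye and Jorlio, Tovule is earned (B2).
Norbel would need Pyrnal (B17), but Pyrnal is never earned.
Tovule: reached.
Nexqil would need Selgor and Lamnal (B1), but Lamnal is never earned.
Reached: Tovule — 1 of the 3.

1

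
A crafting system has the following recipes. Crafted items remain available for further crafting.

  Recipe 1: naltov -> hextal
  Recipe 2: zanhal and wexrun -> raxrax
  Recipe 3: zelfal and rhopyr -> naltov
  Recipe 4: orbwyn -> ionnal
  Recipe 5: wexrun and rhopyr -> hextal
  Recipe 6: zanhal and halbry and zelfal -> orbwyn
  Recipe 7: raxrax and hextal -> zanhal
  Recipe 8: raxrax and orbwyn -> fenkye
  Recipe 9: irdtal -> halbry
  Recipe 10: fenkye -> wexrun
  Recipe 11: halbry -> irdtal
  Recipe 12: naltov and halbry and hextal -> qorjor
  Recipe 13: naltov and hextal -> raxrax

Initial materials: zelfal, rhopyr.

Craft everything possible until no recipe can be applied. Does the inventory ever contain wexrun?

wexrun would need fenkye (Recipe 10), but fenkye is never obtained.

No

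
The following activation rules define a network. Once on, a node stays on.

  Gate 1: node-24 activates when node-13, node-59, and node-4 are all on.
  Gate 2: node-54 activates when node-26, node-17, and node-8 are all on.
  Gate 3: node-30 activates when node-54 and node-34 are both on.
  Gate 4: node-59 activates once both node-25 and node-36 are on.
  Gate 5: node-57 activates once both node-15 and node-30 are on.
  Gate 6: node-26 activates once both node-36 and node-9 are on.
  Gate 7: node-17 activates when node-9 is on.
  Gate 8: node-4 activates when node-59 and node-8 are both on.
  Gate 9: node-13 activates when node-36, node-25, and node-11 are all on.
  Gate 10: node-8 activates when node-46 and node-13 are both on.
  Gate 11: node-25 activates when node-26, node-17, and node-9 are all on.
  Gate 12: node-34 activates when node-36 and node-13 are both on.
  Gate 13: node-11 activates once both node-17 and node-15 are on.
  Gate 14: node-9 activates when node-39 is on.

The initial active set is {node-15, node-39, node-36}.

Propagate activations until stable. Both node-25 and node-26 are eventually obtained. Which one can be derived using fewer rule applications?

node-26: Gate 14: node-39 on → node-9 on. Gate 6: node-36 and node-9 on → node-26 on. [2 rule applications]
node-25: node-39 is on, so node-9 activates (Gate 14). node-36 and node-9 are on, so node-26 activates (Gate 6). node-9 is on, so node-17 activates (Gate 7). node-26, node-17, and node-9 are on, so node-25 activates (Gate 11). [4 rule applications]
node-26 needs fewer.

node-26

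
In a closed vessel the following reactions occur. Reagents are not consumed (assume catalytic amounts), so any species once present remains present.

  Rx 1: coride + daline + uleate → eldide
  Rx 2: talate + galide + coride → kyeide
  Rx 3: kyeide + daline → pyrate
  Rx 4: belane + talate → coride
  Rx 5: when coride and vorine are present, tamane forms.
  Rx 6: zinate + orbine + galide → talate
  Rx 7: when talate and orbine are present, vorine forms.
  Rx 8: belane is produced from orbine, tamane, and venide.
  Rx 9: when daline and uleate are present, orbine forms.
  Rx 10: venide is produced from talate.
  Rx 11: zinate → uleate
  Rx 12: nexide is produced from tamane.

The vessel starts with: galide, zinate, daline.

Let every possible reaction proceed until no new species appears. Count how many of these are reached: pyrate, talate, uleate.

2

zinate present → uleate forms (Rx 11).
daline and uleate present → orbine forms (Rx 9).
zinate, orbine, and galide present → talate forms (Rx 6).
pyrate would need kyeide and daline (Rx 3), but kyeide never forms.
talate: reached.
uleate: reached.
Reached: talate and uleate — 2 of the 3.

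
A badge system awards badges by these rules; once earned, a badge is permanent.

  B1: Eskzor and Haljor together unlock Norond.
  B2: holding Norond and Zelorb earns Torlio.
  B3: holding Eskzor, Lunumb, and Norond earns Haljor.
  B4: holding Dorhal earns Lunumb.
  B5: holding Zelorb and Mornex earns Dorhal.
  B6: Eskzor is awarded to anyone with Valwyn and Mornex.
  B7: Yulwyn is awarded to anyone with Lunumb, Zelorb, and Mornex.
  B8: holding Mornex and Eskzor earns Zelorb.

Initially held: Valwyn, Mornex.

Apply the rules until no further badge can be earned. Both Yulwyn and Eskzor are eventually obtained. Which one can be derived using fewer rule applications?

Eskzor

Eskzor: With Valwyn and Mornex, Eskzor is earned (B6). [1 rule application]
Yulwyn: With Valwyn and Mornex, Eskzor is earned (B6). With Mornex and Eskzor, Zelorb is earned (B8). With Zelorb and Mornex, Dorhal is earned (B5). With Dorhal, Lunumb is earned (B4). With Lunumb, Zelorb, and Mornex, Yulwyn is earned (B7). [5 rule applications]
Eskzor needs fewer.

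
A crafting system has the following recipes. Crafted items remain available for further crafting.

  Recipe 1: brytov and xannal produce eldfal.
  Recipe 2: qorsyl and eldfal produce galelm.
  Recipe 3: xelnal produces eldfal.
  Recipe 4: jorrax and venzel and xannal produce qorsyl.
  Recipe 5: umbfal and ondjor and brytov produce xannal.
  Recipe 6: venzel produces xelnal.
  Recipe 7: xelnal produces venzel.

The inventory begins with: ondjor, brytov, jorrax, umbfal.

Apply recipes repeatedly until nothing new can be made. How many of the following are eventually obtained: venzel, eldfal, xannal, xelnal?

Using Recipe 5, umbfal, ondjor, and brytov make xannal.
Using Recipe 1, brytov and xannal make eldfal.
venzel would need xelnal (Recipe 7), but xelnal is never obtained.
eldfal: reached.
xannal: reached.
xelnal would need venzel (Recipe 6), but venzel is never obtained.
Reached: eldfal and xannal — 2 of the 4.

2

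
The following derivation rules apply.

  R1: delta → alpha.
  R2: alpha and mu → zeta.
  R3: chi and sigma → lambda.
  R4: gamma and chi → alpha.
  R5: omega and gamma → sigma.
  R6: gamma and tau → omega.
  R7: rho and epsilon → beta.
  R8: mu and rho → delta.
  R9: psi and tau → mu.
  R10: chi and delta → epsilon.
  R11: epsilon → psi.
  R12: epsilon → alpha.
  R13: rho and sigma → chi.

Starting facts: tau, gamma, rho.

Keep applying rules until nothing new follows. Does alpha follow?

gamma and tau hold, so omega follows (R6).
omega and gamma hold, so sigma follows (R5).
From rho and sigma, R13 gives chi.
gamma and chi hold, so alpha follows (R4).

Yes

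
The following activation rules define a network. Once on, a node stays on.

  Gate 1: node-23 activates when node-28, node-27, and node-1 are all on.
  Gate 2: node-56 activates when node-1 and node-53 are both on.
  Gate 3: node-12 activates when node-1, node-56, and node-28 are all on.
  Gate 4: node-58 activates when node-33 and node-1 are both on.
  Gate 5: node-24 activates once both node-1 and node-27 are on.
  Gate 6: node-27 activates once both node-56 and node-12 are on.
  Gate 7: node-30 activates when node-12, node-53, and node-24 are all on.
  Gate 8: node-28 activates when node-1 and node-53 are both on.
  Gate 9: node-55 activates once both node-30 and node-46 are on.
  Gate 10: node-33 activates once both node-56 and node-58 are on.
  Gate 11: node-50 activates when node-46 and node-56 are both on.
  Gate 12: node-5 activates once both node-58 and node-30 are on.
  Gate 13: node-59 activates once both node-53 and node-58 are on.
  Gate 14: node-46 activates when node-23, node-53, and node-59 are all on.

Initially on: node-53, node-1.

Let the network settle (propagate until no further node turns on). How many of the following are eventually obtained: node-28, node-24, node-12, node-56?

Gate 8: node-1 and node-53 on → node-28 on.
node-1 and node-53 are on, so node-56 activates (Gate 2).
Gate 3: node-1, node-56, and node-28 on → node-12 on.
Gate 6: node-56 and node-12 on → node-27 on.
node-1 and node-27 are on, so node-24 activates (Gate 5).
node-28: reached.
node-24: reached.
node-12: reached.
node-56: reached.
All 4 are reached.

4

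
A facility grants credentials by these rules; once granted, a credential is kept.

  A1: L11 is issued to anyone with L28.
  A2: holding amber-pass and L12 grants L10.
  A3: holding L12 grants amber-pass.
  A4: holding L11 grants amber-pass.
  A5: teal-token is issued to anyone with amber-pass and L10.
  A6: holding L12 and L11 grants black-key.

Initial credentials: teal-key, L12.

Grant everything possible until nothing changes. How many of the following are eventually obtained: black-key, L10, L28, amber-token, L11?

1

Holding L12 grants amber-pass (A3).
Holding amber-pass and L12 grants L10 (A2).
black-key would need L12 and L11 (A6), but L11 is never granted.
L10: reached.
No rule produces L28, and it is not given.
No rule produces amber-token, and it is not given.
L11 would need L28 (A1), but L28 is never granted.
Reached: L10 — 1 of the 5.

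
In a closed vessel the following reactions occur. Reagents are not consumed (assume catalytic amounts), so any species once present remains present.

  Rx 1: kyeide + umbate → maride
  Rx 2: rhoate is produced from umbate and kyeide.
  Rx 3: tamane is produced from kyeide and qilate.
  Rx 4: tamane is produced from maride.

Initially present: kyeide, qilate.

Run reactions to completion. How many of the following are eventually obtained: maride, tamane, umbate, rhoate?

1

kyeide and qilate present → tamane forms (Rx 3).
maride would need kyeide and umbate (Rx 1), but umbate never forms.
tamane: reached.
No rule produces umbate, and it is not given.
rhoate would need umbate and kyeide (Rx 2), but umbate never forms.
Reached: tamane — 1 of the 4.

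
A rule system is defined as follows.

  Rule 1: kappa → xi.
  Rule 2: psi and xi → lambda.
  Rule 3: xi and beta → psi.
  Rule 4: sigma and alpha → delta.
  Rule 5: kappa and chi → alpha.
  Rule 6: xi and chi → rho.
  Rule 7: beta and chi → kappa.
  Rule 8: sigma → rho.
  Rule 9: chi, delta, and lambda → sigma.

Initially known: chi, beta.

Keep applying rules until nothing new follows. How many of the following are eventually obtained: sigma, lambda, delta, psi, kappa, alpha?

From beta and chi, Rule 7 gives kappa.
kappa and chi hold, so alpha follows (Rule 5).
kappa holds, so xi follows (Rule 1).
From xi and beta, Rule 3 gives psi.
psi and xi hold, so lambda follows (Rule 2).
sigma would need chi, delta, and lambda (Rule 9), but delta is never established.
lambda: reached.
delta would need sigma and alpha (Rule 4), but sigma is never established.
psi: reached.
kappa: reached.
alpha: reached.
Reached: lambda, psi, kappa, and alpha — 4 of the 6.

4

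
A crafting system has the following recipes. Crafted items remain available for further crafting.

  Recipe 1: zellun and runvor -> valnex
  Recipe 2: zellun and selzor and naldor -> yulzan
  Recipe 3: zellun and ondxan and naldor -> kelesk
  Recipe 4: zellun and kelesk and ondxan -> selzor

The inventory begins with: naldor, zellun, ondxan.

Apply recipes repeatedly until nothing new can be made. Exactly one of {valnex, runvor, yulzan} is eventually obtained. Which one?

zellun and ondxan and naldor -> kelesk (Recipe 3).
Using Recipe 4, zellun, kelesk, and ondxan make selzor.
zellun and selzor and naldor -> yulzan (Recipe 2).
No rule produces runvor, and it is not given. valnex would need zellun and runvor (Recipe 1), but runvor is never obtained.

yulzan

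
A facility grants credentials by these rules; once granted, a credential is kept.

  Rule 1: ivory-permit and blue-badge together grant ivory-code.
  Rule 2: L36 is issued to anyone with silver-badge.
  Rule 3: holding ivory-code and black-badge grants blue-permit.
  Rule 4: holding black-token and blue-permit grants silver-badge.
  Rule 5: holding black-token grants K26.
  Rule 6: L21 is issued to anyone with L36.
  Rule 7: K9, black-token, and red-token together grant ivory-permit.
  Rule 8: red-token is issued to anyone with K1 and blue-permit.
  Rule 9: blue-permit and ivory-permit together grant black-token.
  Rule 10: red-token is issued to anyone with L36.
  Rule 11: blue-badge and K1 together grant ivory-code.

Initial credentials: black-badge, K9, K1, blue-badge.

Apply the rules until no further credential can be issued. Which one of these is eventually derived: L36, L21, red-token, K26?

Holding blue-badge and K1 grants ivory-code (Rule 11).
Holding ivory-code and black-badge grants blue-permit (Rule 3).
Holding K1 and blue-permit grants red-token (Rule 8).
L36 would need silver-badge (Rule 2), but silver-badge is never granted. K26 would need black-token (Rule 5), but black-token is never granted. L21 would need L36 (Rule 6), but L36 is never granted.

red-token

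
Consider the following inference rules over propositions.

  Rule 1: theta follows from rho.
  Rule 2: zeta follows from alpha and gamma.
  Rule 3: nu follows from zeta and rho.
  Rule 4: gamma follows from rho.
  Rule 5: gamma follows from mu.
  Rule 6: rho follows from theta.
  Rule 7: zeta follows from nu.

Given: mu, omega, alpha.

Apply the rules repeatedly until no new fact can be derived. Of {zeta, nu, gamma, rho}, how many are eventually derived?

mu holds, so gamma follows (Rule 5).
From alpha and gamma, Rule 2 gives zeta.
zeta: reached.
nu would need zeta and rho (Rule 3), but rho is never established.
gamma: reached.
rho would need theta (Rule 6), but theta is never established.
Reached: zeta and gamma — 2 of the 4.

2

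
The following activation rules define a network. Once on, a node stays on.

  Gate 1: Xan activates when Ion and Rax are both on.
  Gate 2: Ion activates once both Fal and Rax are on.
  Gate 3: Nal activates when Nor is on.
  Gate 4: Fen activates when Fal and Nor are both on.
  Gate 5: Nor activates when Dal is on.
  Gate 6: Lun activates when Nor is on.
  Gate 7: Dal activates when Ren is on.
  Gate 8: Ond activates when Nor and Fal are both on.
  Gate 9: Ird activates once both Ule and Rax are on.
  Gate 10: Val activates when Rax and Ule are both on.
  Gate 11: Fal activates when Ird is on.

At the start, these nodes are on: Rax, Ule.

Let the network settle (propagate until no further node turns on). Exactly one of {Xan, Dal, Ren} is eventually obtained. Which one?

Gate 9: Ule and Rax on → Ird on.
Gate 11: Ird on → Fal on.
Fal and Rax are on, so Ion activates (Gate 2).
Ion and Rax are on, so Xan activates (Gate 1).
No rule produces Ren, and it is not given. Dal would need Ren (Gate 7), but Ren never turns on.

Xan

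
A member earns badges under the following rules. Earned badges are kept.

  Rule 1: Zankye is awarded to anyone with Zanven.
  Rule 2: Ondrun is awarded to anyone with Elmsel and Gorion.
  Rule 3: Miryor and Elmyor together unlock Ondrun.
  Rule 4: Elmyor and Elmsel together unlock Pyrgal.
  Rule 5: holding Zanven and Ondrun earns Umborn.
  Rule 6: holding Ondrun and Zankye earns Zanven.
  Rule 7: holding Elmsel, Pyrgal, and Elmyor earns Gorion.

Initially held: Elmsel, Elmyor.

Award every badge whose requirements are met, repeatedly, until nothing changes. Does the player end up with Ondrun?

With Elmyor and Elmsel, Pyrgal is earned (Rule 4).
With Elmsel, Pyrgal, and Elmyor, Gorion is earned (Rule 7).
With Elmsel and Gorion, Ondrun is earned (Rule 2).

Yes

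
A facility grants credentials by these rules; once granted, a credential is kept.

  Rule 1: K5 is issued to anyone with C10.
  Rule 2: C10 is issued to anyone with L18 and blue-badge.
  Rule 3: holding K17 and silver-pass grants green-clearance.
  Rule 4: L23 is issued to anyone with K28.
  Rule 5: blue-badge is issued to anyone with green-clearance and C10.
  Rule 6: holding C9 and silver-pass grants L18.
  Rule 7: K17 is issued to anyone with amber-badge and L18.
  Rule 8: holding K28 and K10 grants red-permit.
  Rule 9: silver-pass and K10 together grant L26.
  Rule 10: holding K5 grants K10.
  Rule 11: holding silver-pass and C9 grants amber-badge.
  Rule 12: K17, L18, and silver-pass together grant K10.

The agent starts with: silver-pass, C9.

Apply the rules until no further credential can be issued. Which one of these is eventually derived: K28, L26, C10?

L26

Holding silver-pass and C9 grants amber-badge (Rule 11).
Holding C9 and silver-pass grants L18 (Rule 6).
Holding amber-badge and L18 grants K17 (Rule 7).
Holding K17, L18, and silver-pass grants K10 (Rule 12).
Holding silver-pass and K10 grants L26 (Rule 9).
No rule produces K28, and it is not given. C10 would need L18 and blue-badge (Rule 2), but blue-badge is never granted.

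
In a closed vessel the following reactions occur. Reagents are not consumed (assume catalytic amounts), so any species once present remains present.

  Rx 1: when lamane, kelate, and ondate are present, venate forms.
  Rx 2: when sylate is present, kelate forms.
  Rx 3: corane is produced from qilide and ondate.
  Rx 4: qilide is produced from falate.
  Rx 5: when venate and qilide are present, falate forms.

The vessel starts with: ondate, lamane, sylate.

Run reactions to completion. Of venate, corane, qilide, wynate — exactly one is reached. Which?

venate

sylate present → kelate forms (Rx 2).
lamane, kelate, and ondate present → venate forms (Rx 1).
No rule produces wynate, and it is not given. qilide would need falate (Rx 4), but falate never forms. corane would need qilide and ondate (Rx 3), but qilide never forms.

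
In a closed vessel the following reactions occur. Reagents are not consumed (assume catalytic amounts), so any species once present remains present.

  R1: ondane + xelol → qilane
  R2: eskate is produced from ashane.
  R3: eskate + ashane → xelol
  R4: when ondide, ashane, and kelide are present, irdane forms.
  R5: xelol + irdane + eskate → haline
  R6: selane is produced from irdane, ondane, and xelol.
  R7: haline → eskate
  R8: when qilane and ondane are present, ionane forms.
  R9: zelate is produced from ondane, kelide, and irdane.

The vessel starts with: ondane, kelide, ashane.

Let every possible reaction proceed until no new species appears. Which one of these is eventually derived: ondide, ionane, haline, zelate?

ashane present → eskate forms (R2).
eskate and ashane present → xelol forms (R3).
ondane and xelol present → qilane forms (R1).
qilane and ondane present → ionane forms (R8).
No rule produces ondide, and it is not given. haline would need xelol, irdane, and eskate (R5), but irdane never forms. zelate would need ondane, kelide, and irdane (R9), but irdane never forms.

ionane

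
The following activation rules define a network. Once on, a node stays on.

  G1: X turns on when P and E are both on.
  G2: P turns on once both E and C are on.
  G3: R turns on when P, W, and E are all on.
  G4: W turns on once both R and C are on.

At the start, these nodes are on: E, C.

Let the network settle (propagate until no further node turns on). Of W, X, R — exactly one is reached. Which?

X

G2: E and C on → P on.
G1: P and E on → X on.
W would need R and C (G4), but R never turns on. R would need P, W, and E (G3), but W never turns on.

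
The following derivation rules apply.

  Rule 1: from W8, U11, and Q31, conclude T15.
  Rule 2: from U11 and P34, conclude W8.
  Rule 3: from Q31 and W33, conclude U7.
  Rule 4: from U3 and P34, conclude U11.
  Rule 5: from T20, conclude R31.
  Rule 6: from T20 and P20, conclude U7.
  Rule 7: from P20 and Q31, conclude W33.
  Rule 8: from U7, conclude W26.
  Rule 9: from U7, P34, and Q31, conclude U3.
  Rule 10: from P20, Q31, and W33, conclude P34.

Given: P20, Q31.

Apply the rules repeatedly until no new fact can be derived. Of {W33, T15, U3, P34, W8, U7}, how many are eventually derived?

P20 and Q31 hold, so W33 follows (Rule 7).
From P20, Q31, and W33, Rule 10 gives P34.
From Q31 and W33, Rule 3 gives U7.
From U7, P34, and Q31, Rule 9 gives U3.
U3 and P34 hold, so U11 follows (Rule 4).
From U11 and P34, Rule 2 gives W8.
W8, U11, and Q31 hold, so T15 follows (Rule 1).
W33: reached.
T15: reached.
U3: reached.
P34: reached.
W8: reached.
U7: reached.
All 6 are reached.

6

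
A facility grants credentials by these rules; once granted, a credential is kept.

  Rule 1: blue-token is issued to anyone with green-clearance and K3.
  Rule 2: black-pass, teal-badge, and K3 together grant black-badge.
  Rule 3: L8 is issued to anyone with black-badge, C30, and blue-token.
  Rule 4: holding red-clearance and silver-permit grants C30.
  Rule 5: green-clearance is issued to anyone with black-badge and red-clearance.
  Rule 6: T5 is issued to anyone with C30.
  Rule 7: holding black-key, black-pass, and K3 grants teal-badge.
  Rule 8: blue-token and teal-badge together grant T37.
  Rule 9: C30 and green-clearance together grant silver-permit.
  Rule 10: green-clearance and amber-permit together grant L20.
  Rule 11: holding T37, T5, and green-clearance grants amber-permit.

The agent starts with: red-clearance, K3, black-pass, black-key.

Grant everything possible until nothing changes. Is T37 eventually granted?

Yes

Holding black-key, black-pass, and K3 grants teal-badge (Rule 7).
Holding black-pass, teal-badge, and K3 grants black-badge (Rule 2).
Holding black-badge and red-clearance grants green-clearance (Rule 5).
Holding green-clearance and K3 grants blue-token (Rule 1).
Holding blue-token and teal-badge grants T37 (Rule 8).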